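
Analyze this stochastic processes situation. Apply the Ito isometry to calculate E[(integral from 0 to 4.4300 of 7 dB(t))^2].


By Ito isometry: E[(int f dB)^2] = int f^2 dt
= 7^2 * 4.4300
= 49 * 4.4300 = 217.0700

217.0700


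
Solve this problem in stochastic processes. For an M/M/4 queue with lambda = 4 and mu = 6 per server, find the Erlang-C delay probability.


a = lambda/mu = 0.6667
rho = a/c = 0.1667
Erlang-C formula applied:
C(c,a) = 0.0051

0.0051


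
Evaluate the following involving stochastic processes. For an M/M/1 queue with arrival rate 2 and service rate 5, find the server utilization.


rho = lambda/mu
= 2/5
= 0.4000

0.4000


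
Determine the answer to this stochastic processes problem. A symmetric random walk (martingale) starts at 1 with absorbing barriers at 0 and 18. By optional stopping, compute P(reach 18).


By optional stopping theorem: E(M at tau) = M(0) = 1
P(hit 18)*18 + P(hit 0)*0 = 1
P(hit 18) = (1 - 0)/(18 - 0) = 1/18 = 0.0556

0.0556


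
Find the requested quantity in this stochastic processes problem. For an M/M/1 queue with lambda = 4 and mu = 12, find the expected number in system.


rho = 4/12 = 0.3333
L = rho/(1-rho)
= 0.3333/0.6667
= 0.5000

0.5000


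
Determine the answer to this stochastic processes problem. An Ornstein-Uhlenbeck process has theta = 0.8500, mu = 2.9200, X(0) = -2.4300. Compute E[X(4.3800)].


E[X(t)] = mu + (X(0) - mu)*exp(-theta*t)
= 2.9200 + (-2.4300 - 2.9200)*exp(-0.8500*4.3800)
= 2.9200 + -5.3500 * 0.0242
= 2.7907

2.7907


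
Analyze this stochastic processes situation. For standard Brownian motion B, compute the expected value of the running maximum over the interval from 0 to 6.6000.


E(max B(s)) = sqrt(2t/pi)
= sqrt(2*6.6000/pi)
= sqrt(4.2017)
= 2.0498

2.0498


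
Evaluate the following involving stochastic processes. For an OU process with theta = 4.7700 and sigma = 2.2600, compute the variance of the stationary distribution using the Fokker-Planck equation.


Stationary variance = sigma^2 / (2*theta)
= 2.2600^2 / (2*4.7700)
= 5.1076 / 9.5400
= 0.5354

0.5354


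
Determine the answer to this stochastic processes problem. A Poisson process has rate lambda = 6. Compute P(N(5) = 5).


P(N(t)=k) = (lambda*t)^k * exp(-lambda*t) / k!
lambda*t = 30
= 30^5 * exp(-30) / 5!
= 24300000 * 9.3576e-14 / 120
= 1.8949e-08

1.8949e-08


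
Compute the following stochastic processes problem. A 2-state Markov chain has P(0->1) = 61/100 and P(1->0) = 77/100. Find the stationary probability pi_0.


Stationary distribution: pi_0 = p10/(p01+p10), pi_1 = p01/(p01+p10)
p01 = 0.6100, p10 = 0.7700
pi_0 = 0.5580

0.5580


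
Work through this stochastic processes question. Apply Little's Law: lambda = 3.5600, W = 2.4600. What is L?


Little's Law: L = lambda * W
= 3.5600 * 2.4600
= 8.7576

8.7576


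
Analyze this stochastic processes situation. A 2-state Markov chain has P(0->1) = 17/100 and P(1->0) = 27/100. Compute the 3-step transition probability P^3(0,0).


Computing P^3 by matrix multiplication.
P = [[0.8300, 0.1700], [0.2700, 0.7300]]
After raising P to the power 3:
P^3(0,0) = 0.6815

0.6815


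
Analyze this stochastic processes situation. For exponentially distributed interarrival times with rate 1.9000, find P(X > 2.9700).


P(X > t) = exp(-lambda * t)
= exp(-1.9000 * 2.9700)
= exp(-5.6430) = 0.0035

0.0035


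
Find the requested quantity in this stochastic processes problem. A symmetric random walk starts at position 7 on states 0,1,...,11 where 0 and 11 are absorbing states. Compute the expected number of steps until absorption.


For symmetric RW on 0,...,N with absorbing barriers, E(i) = i*(N-i)
E(7) = 7 * 4 = 28

28


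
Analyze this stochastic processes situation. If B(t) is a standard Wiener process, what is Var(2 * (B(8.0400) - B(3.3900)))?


Var(alpha*(B(t)-B(s))) = alpha^2 * (t-s)
= 2^2 * (8.0400 - 3.3900)
= 4 * 4.6500
= 18.6000

18.6000


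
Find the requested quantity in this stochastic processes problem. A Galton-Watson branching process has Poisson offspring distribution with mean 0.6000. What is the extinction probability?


Since mu = 0.6000 <= 1, extinction probability = 1.

1.0000


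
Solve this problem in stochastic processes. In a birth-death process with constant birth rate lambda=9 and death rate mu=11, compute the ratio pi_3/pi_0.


For birth-death process, pi_n/pi_0 = (lambda/mu)^n
= (9/11)^3
= 0.5477

0.5477


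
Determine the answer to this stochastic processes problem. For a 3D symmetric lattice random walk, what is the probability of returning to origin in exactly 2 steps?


P(return in 2 steps) = P(reverse first step) = 1/(2d)
= 1/6
= 0.1667

0.1667


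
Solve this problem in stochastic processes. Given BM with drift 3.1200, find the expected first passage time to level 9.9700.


Expected first passage time = a/mu
= 9.9700/3.1200
= 3.1955

3.1955


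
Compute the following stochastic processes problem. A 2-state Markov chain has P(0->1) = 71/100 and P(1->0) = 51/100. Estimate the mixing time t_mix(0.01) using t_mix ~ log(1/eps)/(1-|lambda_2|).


lambda_2 = |1 - p01 - p10| = |1 - 0.7100 - 0.5100| = 0.2200
t_mix ~ log(1/eps)/(1 - |lambda_2|)
= log(100)/(1 - 0.2200) = 4.6052/0.7800
= 5.9041

5.9041


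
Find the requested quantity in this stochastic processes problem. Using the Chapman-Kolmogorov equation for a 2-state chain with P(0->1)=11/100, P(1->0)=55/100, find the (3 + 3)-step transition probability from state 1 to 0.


P^6 = P^3 * P^3
Computing via matrix multiplication of the transition matrix.
Entry (1,0) of P^6 = 0.8320

0.8320


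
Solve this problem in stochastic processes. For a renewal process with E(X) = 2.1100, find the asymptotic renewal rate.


Long-run renewal rate = 1/E(X)
= 1/2.1100
= 0.4739

0.4739


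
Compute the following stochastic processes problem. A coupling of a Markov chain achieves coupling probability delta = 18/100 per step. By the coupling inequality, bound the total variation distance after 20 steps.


TV distance bound <= (1-delta)^n
= (1 - 0.1800)^20
= 0.8200^20
= 0.0189

0.0189


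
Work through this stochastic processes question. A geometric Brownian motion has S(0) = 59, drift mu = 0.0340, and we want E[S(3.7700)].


E[S(t)] = S(0) * exp(mu * t)
= 59 * exp(0.0340 * 3.7700)
= 59 * 1.1368
= 67.0687

67.0687


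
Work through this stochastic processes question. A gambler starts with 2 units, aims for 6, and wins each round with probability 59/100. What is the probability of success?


Gambler's ruin formula:
r = q/p = 0.4100/0.5900 = 0.6949
P(win) = (1 - r^i)/(1 - r^N)
= (1 - 0.6949^2)/(1 - 0.6949^6)
= 0.5827

0.5827


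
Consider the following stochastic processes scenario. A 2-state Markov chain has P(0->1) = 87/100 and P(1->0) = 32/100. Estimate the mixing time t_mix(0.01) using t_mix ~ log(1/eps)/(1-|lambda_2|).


lambda_2 = |1 - p01 - p10| = |1 - 0.8700 - 0.3200| = 0.1900
t_mix ~ log(1/eps)/(1 - |lambda_2|)
= log(100)/(1 - 0.1900) = 4.6052/0.8100
= 5.6854

5.6854


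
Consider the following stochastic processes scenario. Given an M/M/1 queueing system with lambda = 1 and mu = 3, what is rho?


rho = lambda/mu
= 1/3
= 0.3333

0.3333


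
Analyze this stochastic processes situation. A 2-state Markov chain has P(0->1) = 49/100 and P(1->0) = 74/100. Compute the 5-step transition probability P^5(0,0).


Computing P^5 by matrix multiplication.
P = [[0.5100, 0.4900], [0.7400, 0.2600]]
After raising P to the power 5:
P^5(0,0) = 0.6014

0.6014


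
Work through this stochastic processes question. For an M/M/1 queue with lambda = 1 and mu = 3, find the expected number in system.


rho = 1/3 = 0.3333
L = rho/(1-rho)
= 0.3333/0.6667
= 0.5000

0.5000


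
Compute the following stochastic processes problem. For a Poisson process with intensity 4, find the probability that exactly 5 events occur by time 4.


P(N(t)=k) = (lambda*t)^k * exp(-lambda*t) / k!
lambda*t = 16
= 16^5 * exp(-16) / 5!
= 1048576 * 1.1254e-07 / 120
= 9.8335e-04

9.8335e-04


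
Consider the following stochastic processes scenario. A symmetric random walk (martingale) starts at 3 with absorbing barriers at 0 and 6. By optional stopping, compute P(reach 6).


By optional stopping theorem: E(M at tau) = M(0) = 3
P(hit 6)*6 + P(hit 0)*0 = 3
P(hit 6) = (3 - 0)/(6 - 0) = 1/2 = 0.5000

0.5000


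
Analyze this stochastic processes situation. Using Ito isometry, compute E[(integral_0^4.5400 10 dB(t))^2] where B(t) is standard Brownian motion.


By Ito isometry: E[(int f dB)^2] = int f^2 dt
= 10^2 * 4.5400
= 100 * 4.5400 = 454.0000

454.0000


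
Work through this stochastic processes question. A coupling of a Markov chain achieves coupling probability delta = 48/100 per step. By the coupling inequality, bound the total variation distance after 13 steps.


TV distance bound <= (1-delta)^n
= (1 - 0.4800)^13
= 0.5200^13
= 2.0326e-04

2.0326e-04


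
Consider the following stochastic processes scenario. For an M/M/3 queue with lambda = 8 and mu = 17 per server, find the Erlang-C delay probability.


a = lambda/mu = 0.4706
rho = a/c = 0.1569
Erlang-C formula applied:
C(c,a) = 0.0129

0.0129


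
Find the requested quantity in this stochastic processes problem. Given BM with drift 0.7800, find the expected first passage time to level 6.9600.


Expected first passage time = a/mu
= 6.9600/0.7800
= 8.9231

8.9231


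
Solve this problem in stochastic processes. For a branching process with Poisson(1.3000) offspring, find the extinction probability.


Since mu = 1.3000 > 1, extinction prob q < 1.
Solve s = exp(mu*(s-1)) iteratively.
q = 0.5770

0.5770


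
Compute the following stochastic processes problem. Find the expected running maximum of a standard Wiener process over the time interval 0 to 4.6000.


E(max B(s)) = sqrt(2t/pi)
= sqrt(2*4.6000/pi)
= sqrt(2.9285)
= 1.7113

1.7113


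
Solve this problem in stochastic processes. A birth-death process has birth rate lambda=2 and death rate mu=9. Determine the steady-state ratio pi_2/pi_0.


For birth-death process, pi_n/pi_0 = (lambda/mu)^n
= (2/9)^2
= 0.0494

0.0494


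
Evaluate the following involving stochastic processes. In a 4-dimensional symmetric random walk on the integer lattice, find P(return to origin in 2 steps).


P(return in 2 steps) = P(reverse first step) = 1/(2d)
= 1/8
= 0.1250

0.1250


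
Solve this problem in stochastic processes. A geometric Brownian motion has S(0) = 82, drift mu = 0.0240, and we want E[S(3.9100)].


E[S(t)] = S(0) * exp(mu * t)
= 82 * exp(0.0240 * 3.9100)
= 82 * 1.0984
= 90.0675

90.0675


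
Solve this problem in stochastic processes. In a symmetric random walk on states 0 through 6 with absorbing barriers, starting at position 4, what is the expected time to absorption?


For symmetric RW on 0,...,N with absorbing barriers, E(i) = i*(N-i)
E(4) = 4 * 2 = 8

8


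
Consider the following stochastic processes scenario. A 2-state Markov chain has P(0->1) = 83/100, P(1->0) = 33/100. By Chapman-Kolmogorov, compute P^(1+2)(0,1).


P^3 = P^1 * P^2
Computing via matrix multiplication of the transition matrix.
Entry (0,1) of P^3 = 0.7184

0.7184


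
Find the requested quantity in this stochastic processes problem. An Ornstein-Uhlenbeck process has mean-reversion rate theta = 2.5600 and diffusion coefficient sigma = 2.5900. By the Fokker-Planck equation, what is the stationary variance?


Stationary variance = sigma^2 / (2*theta)
= 2.5900^2 / (2*2.5600)
= 6.7081 / 5.1200
= 1.3102

1.3102


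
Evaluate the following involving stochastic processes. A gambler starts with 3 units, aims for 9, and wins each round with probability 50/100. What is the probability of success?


p = 1/2: P(win) = i/N = 3/9
= 0.3333

0.3333


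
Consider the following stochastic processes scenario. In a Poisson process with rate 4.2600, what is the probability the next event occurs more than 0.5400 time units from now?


P(X > t) = exp(-lambda * t)
= exp(-4.2600 * 0.5400)
= exp(-2.3004) = 0.1002

0.1002


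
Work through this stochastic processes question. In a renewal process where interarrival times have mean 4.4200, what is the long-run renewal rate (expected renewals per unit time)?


Long-run renewal rate = 1/E(X)
= 1/4.4200
= 0.2262

0.2262


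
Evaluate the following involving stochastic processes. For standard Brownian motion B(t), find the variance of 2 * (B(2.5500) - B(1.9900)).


Var(alpha*(B(t)-B(s))) = alpha^2 * (t-s)
= 2^2 * (2.5500 - 1.9900)
= 4 * 0.5600
= 2.2400

2.2400


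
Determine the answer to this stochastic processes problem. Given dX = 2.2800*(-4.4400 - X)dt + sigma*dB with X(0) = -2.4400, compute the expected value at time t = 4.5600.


E[X(t)] = mu + (X(0) - mu)*exp(-theta*t)
= -4.4400 + (-2.4400 - -4.4400)*exp(-2.2800*4.5600)
= -4.4400 + 2.0000 * 3.0530e-05
= -4.4399

-4.4399


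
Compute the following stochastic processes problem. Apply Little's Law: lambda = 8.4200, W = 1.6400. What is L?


Little's Law: L = lambda * W
= 8.4200 * 1.6400
= 13.8088

13.8088


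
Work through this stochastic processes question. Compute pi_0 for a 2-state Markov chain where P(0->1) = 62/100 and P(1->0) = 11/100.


Stationary distribution: pi_0 = p10/(p01+p10), pi_1 = p01/(p01+p10)
p01 = 0.6200, p10 = 0.1100
pi_0 = 0.1507

0.1507


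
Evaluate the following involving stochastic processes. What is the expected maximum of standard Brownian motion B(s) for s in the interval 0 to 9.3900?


E(max B(s)) = sqrt(2t/pi)
= sqrt(2*9.3900/pi)
= sqrt(5.9779)
= 2.4450

2.4450


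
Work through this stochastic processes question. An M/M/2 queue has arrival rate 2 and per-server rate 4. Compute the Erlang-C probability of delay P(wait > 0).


a = lambda/mu = 0.5000
rho = a/c = 0.2500
Erlang-C formula applied:
C(c,a) = 0.1000

0.1000


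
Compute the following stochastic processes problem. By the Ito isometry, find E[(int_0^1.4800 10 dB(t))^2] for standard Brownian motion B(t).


By Ito isometry: E[(int f dB)^2] = int f^2 dt
= 10^2 * 1.4800
= 100 * 1.4800 = 148.0000

148.0000


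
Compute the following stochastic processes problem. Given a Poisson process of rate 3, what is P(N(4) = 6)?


P(N(t)=k) = (lambda*t)^k * exp(-lambda*t) / k!
lambda*t = 12
= 12^6 * exp(-12) / 6!
= 2985984 * 6.1442e-06 / 720
= 0.0255

0.0255


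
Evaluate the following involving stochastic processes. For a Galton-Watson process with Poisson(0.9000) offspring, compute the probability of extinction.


Since mu = 0.9000 <= 1, extinction probability = 1.

1.0000


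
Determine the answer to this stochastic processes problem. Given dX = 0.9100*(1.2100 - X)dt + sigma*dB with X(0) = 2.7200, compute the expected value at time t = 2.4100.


E[X(t)] = mu + (X(0) - mu)*exp(-theta*t)
= 1.2100 + (2.7200 - 1.2100)*exp(-0.9100*2.4100)
= 1.2100 + 1.5100 * 0.1116
= 1.3785

1.3785


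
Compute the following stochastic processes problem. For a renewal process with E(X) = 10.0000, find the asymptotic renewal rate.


Long-run renewal rate = 1/E(X)
= 1/10.0000
= 0.1000

0.1000


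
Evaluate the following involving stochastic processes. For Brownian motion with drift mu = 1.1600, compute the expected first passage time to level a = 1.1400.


Expected first passage time = a/mu
= 1.1400/1.1600
= 0.9828

0.9828


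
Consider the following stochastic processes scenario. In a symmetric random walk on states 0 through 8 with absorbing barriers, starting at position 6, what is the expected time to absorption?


For symmetric RW on 0,...,N with absorbing barriers, E(i) = i*(N-i)
E(6) = 6 * 2 = 12

12


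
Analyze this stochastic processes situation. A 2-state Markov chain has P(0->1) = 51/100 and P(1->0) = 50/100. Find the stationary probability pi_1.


Stationary distribution: pi_0 = p10/(p01+p10), pi_1 = p01/(p01+p10)
p01 = 0.5100, p10 = 0.5000
pi_1 = 0.5050

0.5050


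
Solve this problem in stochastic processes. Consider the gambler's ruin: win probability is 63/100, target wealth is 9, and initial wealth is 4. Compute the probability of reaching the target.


Gambler's ruin formula:
r = q/p = 0.3700/0.6300 = 0.5873
P(win) = (1 - r^i)/(1 - r^N)
= (1 - 0.5873^4)/(1 - 0.5873^9)
= 0.8884

0.8884


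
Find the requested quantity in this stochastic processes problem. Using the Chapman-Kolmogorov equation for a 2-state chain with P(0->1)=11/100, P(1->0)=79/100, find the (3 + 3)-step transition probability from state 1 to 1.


P^6 = P^3 * P^3
Computing via matrix multiplication of the transition matrix.
Entry (1,1) of P^6 = 0.1222

0.1222


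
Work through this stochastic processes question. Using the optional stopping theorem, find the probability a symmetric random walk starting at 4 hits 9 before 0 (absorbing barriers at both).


By optional stopping theorem: E(M at tau) = M(0) = 4
P(hit 9)*9 + P(hit 0)*0 = 4
P(hit 9) = (4 - 0)/(9 - 0) = 4/9 = 0.4444

0.4444


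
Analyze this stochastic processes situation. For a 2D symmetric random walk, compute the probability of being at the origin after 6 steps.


P = C(6,3)^2 / 4^6
= 20^2 / 4096
= 400 / 4096
= 0.0977

0.0977


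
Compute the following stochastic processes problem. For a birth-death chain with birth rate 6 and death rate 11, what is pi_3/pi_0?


For birth-death process, pi_n/pi_0 = (lambda/mu)^n
= (6/11)^3
= 0.1623

0.1623


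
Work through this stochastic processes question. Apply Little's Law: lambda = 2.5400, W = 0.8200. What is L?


Little's Law: L = lambda * W
= 2.5400 * 0.8200
= 2.0828

2.0828


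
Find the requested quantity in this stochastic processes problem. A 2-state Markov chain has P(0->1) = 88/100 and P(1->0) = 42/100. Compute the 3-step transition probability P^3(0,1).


Computing P^3 by matrix multiplication.
P = [[0.1200, 0.8800], [0.4200, 0.5800]]
After raising P to the power 3:
P^3(0,1) = 0.6952

0.6952


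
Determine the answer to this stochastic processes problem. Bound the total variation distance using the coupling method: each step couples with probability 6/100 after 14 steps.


TV distance bound <= (1-delta)^n
= (1 - 0.0600)^14
= 0.9400^14
= 0.4205

0.4205


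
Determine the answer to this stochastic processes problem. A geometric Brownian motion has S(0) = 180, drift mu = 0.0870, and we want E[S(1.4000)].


E[S(t)] = S(0) * exp(mu * t)
= 180 * exp(0.0870 * 1.4000)
= 180 * 1.1295
= 203.3151

203.3151


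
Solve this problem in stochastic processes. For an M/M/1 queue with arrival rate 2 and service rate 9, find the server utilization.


rho = lambda/mu
= 2/9
= 0.2222

0.2222


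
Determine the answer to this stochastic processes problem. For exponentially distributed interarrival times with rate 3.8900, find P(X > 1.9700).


P(X > t) = exp(-lambda * t)
= exp(-3.8900 * 1.9700)
= exp(-7.6633) = 4.6975e-04

4.6975e-04


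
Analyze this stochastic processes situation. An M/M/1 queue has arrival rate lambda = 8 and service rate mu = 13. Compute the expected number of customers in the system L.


rho = 8/13 = 0.6154
L = rho/(1-rho)
= 0.6154/0.3846
= 1.6000

1.6000


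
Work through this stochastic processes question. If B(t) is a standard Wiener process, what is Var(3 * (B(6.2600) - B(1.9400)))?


Var(alpha*(B(t)-B(s))) = alpha^2 * (t-s)
= 3^2 * (6.2600 - 1.9400)
= 9 * 4.3200
= 38.8800

38.8800


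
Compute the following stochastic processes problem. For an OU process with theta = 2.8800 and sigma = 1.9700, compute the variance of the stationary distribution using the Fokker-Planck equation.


Stationary variance = sigma^2 / (2*theta)
= 1.9700^2 / (2*2.8800)
= 3.8809 / 5.7600
= 0.6738

0.6738


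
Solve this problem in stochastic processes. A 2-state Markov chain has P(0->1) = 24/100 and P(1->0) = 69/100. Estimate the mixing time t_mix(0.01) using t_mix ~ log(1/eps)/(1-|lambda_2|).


lambda_2 = |1 - p01 - p10| = |1 - 0.2400 - 0.6900| = 0.0700
t_mix ~ log(1/eps)/(1 - |lambda_2|)
= log(100)/(1 - 0.0700) = 4.6052/0.9300
= 4.9518

4.9518


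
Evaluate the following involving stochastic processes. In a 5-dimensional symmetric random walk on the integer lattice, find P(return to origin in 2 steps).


P(return in 2 steps) = P(reverse first step) = 1/(2d)
= 1/10
= 0.1000

0.1000


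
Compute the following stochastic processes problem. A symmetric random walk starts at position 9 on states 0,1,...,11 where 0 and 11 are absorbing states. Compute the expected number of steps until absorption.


For symmetric RW on 0,...,N with absorbing barriers, E(i) = i*(N-i)
E(9) = 9 * 2 = 18

18


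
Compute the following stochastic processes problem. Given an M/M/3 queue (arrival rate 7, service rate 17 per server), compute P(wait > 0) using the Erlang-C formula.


a = lambda/mu = 0.4118
rho = a/c = 0.1373
Erlang-C formula applied:
C(c,a) = 0.0089

0.0089


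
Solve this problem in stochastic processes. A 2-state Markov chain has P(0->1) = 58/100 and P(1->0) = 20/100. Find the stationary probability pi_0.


Stationary distribution: pi_0 = p10/(p01+p10), pi_1 = p01/(p01+p10)
p01 = 0.5800, p10 = 0.2000
pi_0 = 0.2564

0.2564


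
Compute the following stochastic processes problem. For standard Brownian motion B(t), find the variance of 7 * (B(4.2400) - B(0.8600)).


Var(alpha*(B(t)-B(s))) = alpha^2 * (t-s)
= 7^2 * (4.2400 - 0.8600)
= 49 * 3.3800
= 165.6200

165.6200


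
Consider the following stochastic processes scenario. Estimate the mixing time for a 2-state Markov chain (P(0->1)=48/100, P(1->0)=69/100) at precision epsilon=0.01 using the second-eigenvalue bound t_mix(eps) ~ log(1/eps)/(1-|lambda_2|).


lambda_2 = |1 - p01 - p10| = |1 - 0.4800 - 0.6900| = 0.1700
t_mix ~ log(1/eps)/(1 - |lambda_2|)
= log(100)/(1 - 0.1700) = 4.6052/0.8300
= 5.5484

5.5484


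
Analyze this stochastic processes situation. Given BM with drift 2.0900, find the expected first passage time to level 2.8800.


Expected first passage time = a/mu
= 2.8800/2.0900
= 1.3780

1.3780


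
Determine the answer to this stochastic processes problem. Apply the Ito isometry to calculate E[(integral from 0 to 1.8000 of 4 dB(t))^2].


By Ito isometry: E[(int f dB)^2] = int f^2 dt
= 4^2 * 1.8000
= 16 * 1.8000 = 28.8000

28.8000


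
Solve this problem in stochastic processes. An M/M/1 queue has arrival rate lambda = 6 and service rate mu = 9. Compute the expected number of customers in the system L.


rho = 6/9 = 0.6667
L = rho/(1-rho)
= 0.6667/0.3333
= 2.0000

2.0000


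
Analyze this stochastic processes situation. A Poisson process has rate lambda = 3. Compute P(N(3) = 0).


P(N(t)=k) = (lambda*t)^k * exp(-lambda*t) / k!
lambda*t = 9
= 9^0 * exp(-9) / 0!
= 1 * 1.2341e-04 / 1
= 1.2341e-04

1.2341e-04


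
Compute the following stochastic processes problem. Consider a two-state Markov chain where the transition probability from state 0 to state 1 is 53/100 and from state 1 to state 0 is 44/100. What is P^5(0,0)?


Computing P^5 by matrix multiplication.
P = [[0.4700, 0.5300], [0.4400, 0.5600]]
After raising P to the power 5:
P^5(0,0) = 0.4536

0.4536


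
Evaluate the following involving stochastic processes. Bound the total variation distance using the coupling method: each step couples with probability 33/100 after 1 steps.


TV distance bound <= (1-delta)^n
= (1 - 0.3300)^1
= 0.6700^1
= 0.6700

0.6700


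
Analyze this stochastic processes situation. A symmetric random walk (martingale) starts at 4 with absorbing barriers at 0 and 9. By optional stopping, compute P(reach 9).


By optional stopping theorem: E(M at tau) = M(0) = 4
P(hit 9)*9 + P(hit 0)*0 = 4
P(hit 9) = (4 - 0)/(9 - 0) = 4/9 = 0.4444

0.4444


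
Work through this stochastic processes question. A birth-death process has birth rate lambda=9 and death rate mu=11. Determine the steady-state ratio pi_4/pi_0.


For birth-death process, pi_n/pi_0 = (lambda/mu)^n
= (9/11)^4
= 0.4481

0.4481


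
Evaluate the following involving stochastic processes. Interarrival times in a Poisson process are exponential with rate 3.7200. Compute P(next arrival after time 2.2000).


P(X > t) = exp(-lambda * t)
= exp(-3.7200 * 2.2000)
= exp(-8.1840) = 2.7908e-04

2.7908e-04


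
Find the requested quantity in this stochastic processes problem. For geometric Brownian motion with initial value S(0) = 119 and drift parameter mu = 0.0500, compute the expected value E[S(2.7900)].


E[S(t)] = S(0) * exp(mu * t)
= 119 * exp(0.0500 * 2.7900)
= 119 * 1.1497
= 136.8142

136.8142


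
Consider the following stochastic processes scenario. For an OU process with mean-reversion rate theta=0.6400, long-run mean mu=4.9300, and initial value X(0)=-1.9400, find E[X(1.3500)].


E[X(t)] = mu + (X(0) - mu)*exp(-theta*t)
= 4.9300 + (-1.9400 - 4.9300)*exp(-0.6400*1.3500)
= 4.9300 + -6.8700 * 0.4215
= 2.0345

2.0345


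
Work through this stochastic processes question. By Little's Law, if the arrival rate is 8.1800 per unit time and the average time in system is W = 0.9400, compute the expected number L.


Little's Law: L = lambda * W
= 8.1800 * 0.9400
= 7.6892

7.6892


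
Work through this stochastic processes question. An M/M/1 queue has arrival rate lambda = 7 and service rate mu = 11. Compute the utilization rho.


rho = lambda/mu
= 7/11
= 0.6364

0.6364


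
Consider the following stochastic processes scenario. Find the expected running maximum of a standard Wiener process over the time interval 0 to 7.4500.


E(max B(s)) = sqrt(2t/pi)
= sqrt(2*7.4500/pi)
= sqrt(4.7428)
= 2.1778

2.1778


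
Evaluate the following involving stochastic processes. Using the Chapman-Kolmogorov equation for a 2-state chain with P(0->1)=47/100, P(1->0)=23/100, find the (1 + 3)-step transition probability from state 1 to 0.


P^4 = P^1 * P^3
Computing via matrix multiplication of the transition matrix.
Entry (1,0) of P^4 = 0.3259

0.3259


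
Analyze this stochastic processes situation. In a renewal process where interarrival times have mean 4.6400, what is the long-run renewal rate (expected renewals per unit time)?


Long-run renewal rate = 1/E(X)
= 1/4.6400
= 0.2155

0.2155


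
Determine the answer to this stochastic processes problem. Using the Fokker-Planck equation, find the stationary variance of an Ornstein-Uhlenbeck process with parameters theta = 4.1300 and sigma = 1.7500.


Stationary variance = sigma^2 / (2*theta)
= 1.7500^2 / (2*4.1300)
= 3.0625 / 8.2600
= 0.3708

0.3708


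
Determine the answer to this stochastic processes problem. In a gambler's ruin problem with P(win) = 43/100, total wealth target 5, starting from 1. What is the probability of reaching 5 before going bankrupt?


Gambler's ruin formula:
r = q/p = 0.5700/0.4300 = 1.3256
P(win) = (1 - r^i)/(1 - r^N)
= (1 - 1.3256^1)/(1 - 1.3256^5)
= 0.1053

0.1053


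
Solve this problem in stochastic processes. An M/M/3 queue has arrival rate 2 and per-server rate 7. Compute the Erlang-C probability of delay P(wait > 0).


a = lambda/mu = 0.2857
rho = a/c = 0.0952
Erlang-C formula applied:
C(c,a) = 0.0032

0.0032


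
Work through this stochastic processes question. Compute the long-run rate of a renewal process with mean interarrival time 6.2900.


Long-run renewal rate = 1/E(X)
= 1/6.2900
= 0.1590

0.1590


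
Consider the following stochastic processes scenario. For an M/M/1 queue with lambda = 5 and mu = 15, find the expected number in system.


rho = 5/15 = 0.3333
L = rho/(1-rho)
= 0.3333/0.6667
= 0.5000

0.5000


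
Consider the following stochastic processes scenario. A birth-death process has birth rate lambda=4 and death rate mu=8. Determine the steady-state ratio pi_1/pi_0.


For birth-death process, pi_n/pi_0 = (lambda/mu)^n
= (4/8)^1
= 0.5000

0.5000


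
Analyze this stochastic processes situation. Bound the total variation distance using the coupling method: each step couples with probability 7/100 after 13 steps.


TV distance bound <= (1-delta)^n
= (1 - 0.0700)^13
= 0.9300^13
= 0.3893

0.3893


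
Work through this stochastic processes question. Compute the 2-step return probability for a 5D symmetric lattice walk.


P(return in 2 steps) = P(reverse first step) = 1/(2d)
= 1/10
= 0.1000

0.1000


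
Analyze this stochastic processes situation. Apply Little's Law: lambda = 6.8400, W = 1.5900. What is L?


Little's Law: L = lambda * W
= 6.8400 * 1.5900
= 10.8756

10.8756


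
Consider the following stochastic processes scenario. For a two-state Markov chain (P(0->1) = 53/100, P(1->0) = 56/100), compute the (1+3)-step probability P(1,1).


P^4 = P^1 * P^3
Computing via matrix multiplication of the transition matrix.
Entry (1,1) of P^4 = 0.4863

0.4863


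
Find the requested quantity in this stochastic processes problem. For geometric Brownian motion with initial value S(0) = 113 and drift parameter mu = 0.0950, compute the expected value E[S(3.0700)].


E[S(t)] = S(0) * exp(mu * t)
= 113 * exp(0.0950 * 3.0700)
= 113 * 1.3386
= 151.2657

151.2657


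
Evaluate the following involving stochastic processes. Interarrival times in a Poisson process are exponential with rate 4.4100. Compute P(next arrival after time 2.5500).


P(X > t) = exp(-lambda * t)
= exp(-4.4100 * 2.5500)
= exp(-11.2455) = 1.3066e-05

1.3066e-05


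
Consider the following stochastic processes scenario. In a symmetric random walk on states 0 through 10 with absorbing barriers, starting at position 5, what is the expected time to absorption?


For symmetric RW on 0,...,N with absorbing barriers, E(i) = i*(N-i)
E(5) = 5 * 5 = 25

25


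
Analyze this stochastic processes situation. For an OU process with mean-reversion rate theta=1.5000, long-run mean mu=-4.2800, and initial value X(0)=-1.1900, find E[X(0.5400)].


E[X(t)] = mu + (X(0) - mu)*exp(-theta*t)
= -4.2800 + (-1.1900 - -4.2800)*exp(-1.5000*0.5400)
= -4.2800 + 3.0900 * 0.4449
= -2.9054

-2.9054


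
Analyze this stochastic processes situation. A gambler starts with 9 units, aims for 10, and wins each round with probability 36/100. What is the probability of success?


Gambler's ruin formula:
r = q/p = 0.6400/0.3600 = 1.7778
P(win) = (1 - r^i)/(1 - r^N)
= (1 - 1.7778^9)/(1 - 1.7778^10)
= 0.5611

0.5611


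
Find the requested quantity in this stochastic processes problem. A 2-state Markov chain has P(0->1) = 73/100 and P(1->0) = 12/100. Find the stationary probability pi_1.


Stationary distribution: pi_0 = p10/(p01+p10), pi_1 = p01/(p01+p10)
p01 = 0.7300, p10 = 0.1200
pi_1 = 0.8588

0.8588


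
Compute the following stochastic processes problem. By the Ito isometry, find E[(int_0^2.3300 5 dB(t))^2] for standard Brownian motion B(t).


By Ito isometry: E[(int f dB)^2] = int f^2 dt
= 5^2 * 2.3300
= 25 * 2.3300 = 58.2500

58.2500


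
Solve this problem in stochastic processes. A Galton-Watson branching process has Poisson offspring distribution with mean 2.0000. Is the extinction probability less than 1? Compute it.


Since mu = 2.0000 > 1, extinction prob q < 1.
Solve s = exp(mu*(s-1)) iteratively.
q = 0.2032

0.2032


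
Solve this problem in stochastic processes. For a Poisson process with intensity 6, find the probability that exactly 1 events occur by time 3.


P(N(t)=k) = (lambda*t)^k * exp(-lambda*t) / k!
lambda*t = 18
= 18^1 * exp(-18) / 1!
= 18 * 1.5230e-08 / 1
= 2.7414e-07

2.7414e-07


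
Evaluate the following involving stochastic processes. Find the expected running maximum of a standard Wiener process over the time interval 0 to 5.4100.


E(max B(s)) = sqrt(2t/pi)
= sqrt(2*5.4100/pi)
= sqrt(3.4441)
= 1.8558

1.8558


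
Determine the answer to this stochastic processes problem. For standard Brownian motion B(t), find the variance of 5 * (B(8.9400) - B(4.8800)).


Var(alpha*(B(t)-B(s))) = alpha^2 * (t-s)
= 5^2 * (8.9400 - 4.8800)
= 25 * 4.0600
= 101.5000

101.5000


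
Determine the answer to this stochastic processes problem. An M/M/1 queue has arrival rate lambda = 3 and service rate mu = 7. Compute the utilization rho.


rho = lambda/mu
= 3/7
= 0.4286

0.4286


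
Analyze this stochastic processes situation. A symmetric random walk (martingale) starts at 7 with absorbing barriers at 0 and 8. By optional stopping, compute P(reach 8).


By optional stopping theorem: E(M at tau) = M(0) = 7
P(hit 8)*8 + P(hit 0)*0 = 7
P(hit 8) = (7 - 0)/(8 - 0) = 7/8 = 0.8750

0.8750


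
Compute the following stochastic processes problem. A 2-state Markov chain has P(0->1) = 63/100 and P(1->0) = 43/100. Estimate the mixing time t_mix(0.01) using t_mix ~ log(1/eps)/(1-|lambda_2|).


lambda_2 = |1 - p01 - p10| = |1 - 0.6300 - 0.4300| = 0.0600
t_mix ~ log(1/eps)/(1 - |lambda_2|)
= log(100)/(1 - 0.0600) = 4.6052/0.9400
= 4.8991

4.8991


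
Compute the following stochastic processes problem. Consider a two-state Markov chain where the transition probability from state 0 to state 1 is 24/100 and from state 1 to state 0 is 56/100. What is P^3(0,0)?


Computing P^3 by matrix multiplication.
P = [[0.7600, 0.2400], [0.5600, 0.4400]]
After raising P to the power 3:
P^3(0,0) = 0.7024

0.7024


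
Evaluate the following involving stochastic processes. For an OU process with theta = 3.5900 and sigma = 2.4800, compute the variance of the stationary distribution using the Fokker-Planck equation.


Stationary variance = sigma^2 / (2*theta)
= 2.4800^2 / (2*3.5900)
= 6.1504 / 7.1800
= 0.8566

0.8566


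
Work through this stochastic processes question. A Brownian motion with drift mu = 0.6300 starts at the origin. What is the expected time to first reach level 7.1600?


Expected first passage time = a/mu
= 7.1600/0.6300
= 11.3651

11.3651


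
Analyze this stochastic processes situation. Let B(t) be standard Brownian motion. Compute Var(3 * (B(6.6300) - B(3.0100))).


Var(alpha*(B(t)-B(s))) = alpha^2 * (t-s)
= 3^2 * (6.6300 - 3.0100)
= 9 * 3.6200
= 32.5800

32.5800


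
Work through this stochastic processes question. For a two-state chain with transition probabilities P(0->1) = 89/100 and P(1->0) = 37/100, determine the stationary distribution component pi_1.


Stationary distribution: pi_0 = p10/(p01+p10), pi_1 = p01/(p01+p10)
p01 = 0.8900, p10 = 0.3700
pi_1 = 0.7063

0.7063


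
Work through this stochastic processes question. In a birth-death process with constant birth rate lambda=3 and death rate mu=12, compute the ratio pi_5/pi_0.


For birth-death process, pi_n/pi_0 = (lambda/mu)^n
= (3/12)^5
= 9.7656e-04

9.7656e-04


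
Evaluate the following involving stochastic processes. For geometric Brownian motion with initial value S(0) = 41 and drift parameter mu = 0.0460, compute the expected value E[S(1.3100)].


E[S(t)] = S(0) * exp(mu * t)
= 41 * exp(0.0460 * 1.3100)
= 41 * 1.0621
= 43.5466

43.5466


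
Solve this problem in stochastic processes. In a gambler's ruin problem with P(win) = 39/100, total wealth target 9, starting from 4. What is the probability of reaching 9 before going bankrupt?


Gambler's ruin formula:
r = q/p = 0.6100/0.3900 = 1.5641
P(win) = (1 - r^i)/(1 - r^N)
= (1 - 1.5641^4)/(1 - 1.5641^9)
= 0.0906

0.0906


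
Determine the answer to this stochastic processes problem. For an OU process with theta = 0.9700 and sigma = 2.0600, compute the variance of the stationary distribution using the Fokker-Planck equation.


Stationary variance = sigma^2 / (2*theta)
= 2.0600^2 / (2*0.9700)
= 4.2436 / 1.9400
= 2.1874

2.1874


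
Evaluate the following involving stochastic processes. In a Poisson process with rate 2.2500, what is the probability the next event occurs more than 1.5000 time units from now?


P(X > t) = exp(-lambda * t)
= exp(-2.2500 * 1.5000)
= exp(-3.3750) = 0.0342

0.0342


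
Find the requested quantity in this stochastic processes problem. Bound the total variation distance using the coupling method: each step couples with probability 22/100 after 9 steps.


TV distance bound <= (1-delta)^n
= (1 - 0.2200)^9
= 0.7800^9
= 0.1069

0.1069


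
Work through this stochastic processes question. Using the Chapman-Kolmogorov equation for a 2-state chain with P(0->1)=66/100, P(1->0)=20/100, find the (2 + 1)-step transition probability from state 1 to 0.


P^3 = P^2 * P^1
Computing via matrix multiplication of the transition matrix.
Entry (1,0) of P^3 = 0.2319

0.2319


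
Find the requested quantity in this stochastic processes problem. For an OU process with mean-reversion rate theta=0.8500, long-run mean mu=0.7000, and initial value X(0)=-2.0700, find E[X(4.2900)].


E[X(t)] = mu + (X(0) - mu)*exp(-theta*t)
= 0.7000 + (-2.0700 - 0.7000)*exp(-0.8500*4.2900)
= 0.7000 + -2.7700 * 0.0261
= 0.6278

0.6278


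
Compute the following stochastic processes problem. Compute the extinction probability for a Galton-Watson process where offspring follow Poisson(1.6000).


Since mu = 1.6000 > 1, extinction prob q < 1.
Solve s = exp(mu*(s-1)) iteratively.
q = 0.3580

0.3580


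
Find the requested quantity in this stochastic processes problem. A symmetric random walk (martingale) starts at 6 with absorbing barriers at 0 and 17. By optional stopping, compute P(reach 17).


By optional stopping theorem: E(M at tau) = M(0) = 6
P(hit 17)*17 + P(hit 0)*0 = 6
P(hit 17) = (6 - 0)/(17 - 0) = 6/17 = 0.3529

0.3529


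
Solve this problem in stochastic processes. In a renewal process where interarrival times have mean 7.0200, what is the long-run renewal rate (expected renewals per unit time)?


Long-run renewal rate = 1/E(X)
= 1/7.0200
= 0.1425

0.1425


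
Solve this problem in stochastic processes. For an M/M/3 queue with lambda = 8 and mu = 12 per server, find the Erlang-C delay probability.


a = lambda/mu = 0.6667
rho = a/c = 0.2222
Erlang-C formula applied:
C(c,a) = 0.0325

0.0325


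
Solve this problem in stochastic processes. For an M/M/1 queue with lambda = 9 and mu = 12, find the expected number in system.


rho = 9/12 = 0.7500
L = rho/(1-rho)
= 0.7500/0.2500
= 3.0000

3.0000


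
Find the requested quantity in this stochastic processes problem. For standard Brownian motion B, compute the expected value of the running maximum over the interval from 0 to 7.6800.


E(max B(s)) = sqrt(2t/pi)
= sqrt(2*7.6800/pi)
= sqrt(4.8892)
= 2.2112

2.2112


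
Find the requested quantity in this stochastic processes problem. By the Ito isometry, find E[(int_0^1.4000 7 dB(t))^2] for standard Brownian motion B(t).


By Ito isometry: E[(int f dB)^2] = int f^2 dt
= 7^2 * 1.4000
= 49 * 1.4000 = 68.6000

68.6000


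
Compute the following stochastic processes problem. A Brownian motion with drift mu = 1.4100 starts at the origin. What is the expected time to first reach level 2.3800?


Expected first passage time = a/mu
= 2.3800/1.4100
= 1.6879

1.6879


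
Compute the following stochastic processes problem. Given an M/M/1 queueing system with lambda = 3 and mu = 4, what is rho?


rho = lambda/mu
= 3/4
= 0.7500

0.7500


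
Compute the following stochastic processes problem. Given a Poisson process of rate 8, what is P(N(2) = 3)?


P(N(t)=k) = (lambda*t)^k * exp(-lambda*t) / k!
lambda*t = 16
= 16^3 * exp(-16) / 3!
= 4096 * 1.1254e-07 / 6
= 7.6824e-05

7.6824e-05


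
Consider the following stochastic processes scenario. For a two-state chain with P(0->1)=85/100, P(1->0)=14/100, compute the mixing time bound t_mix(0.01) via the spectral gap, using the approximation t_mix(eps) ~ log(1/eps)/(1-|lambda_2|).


lambda_2 = |1 - p01 - p10| = |1 - 0.8500 - 0.1400| = 0.0100
t_mix ~ log(1/eps)/(1 - |lambda_2|)
= log(100)/(1 - 0.0100) = 4.6052/0.9900
= 4.6517

4.6517


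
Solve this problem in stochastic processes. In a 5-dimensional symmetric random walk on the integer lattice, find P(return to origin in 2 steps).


P(return in 2 steps) = P(reverse first step) = 1/(2d)
= 1/10
= 0.1000

0.1000
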